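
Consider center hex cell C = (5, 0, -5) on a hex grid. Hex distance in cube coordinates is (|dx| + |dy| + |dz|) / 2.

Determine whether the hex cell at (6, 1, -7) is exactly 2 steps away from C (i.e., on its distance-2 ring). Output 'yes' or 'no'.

Answer: yes

Derivation:
|px - cx| = |6 - 5| = 1
|py - cy| = |1 - 0| = 1
|pz - cz| = |-7 - (-5)| = 2
distance = (1+1+2)/2 = 4/2 = 2
radius = 2; distance == radius -> yes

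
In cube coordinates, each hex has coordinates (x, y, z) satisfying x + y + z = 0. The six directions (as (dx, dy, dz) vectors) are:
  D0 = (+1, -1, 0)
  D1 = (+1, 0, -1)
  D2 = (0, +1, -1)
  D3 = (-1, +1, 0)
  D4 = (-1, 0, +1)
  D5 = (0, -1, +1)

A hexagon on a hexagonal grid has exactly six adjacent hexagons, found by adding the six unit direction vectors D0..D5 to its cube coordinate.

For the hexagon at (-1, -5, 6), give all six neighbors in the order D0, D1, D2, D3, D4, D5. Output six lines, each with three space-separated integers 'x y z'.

Answer: 0 -6 6
0 -5 5
-1 -4 5
-2 -4 6
-2 -5 7
-1 -6 7

Derivation:
Center: (-1, -5, 6). Add each direction:
  D0: (-1, -5, 6) + (1, -1, 0) = (0, -6, 6)
  D1: (-1, -5, 6) + (1, 0, -1) = (0, -5, 5)
  D2: (-1, -5, 6) + (0, 1, -1) = (-1, -4, 5)
  D3: (-1, -5, 6) + (-1, 1, 0) = (-2, -4, 6)
  D4: (-1, -5, 6) + (-1, 0, 1) = (-2, -5, 7)
  D5: (-1, -5, 6) + (0, -1, 1) = (-1, -6, 7)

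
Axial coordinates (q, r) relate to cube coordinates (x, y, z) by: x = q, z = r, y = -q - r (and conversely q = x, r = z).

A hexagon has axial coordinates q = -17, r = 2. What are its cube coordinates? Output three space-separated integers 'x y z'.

Answer: -17 15 2

Derivation:
x = q = -17
z = r = 2
y = -x - z = -(-17) - (2) = 15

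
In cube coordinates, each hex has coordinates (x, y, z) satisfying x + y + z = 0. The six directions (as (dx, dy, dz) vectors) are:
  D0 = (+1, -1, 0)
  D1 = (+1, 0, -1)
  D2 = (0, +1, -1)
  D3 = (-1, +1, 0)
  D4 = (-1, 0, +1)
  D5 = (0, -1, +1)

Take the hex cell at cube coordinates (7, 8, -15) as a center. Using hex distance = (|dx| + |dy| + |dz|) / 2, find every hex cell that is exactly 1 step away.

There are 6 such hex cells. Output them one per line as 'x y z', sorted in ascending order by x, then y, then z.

Walk ring at distance 1 from (7, 8, -15):
Start at center + D4*1 = (6, 8, -14)
  hex 0: (6, 8, -14)
  hex 1: (7, 7, -14)
  hex 2: (8, 7, -15)
  hex 3: (8, 8, -16)
  hex 4: (7, 9, -16)
  hex 5: (6, 9, -15)
Sorted: 6 hexes.

Answer: 6 8 -14
6 9 -15
7 7 -14
7 9 -16
8 7 -15
8 8 -16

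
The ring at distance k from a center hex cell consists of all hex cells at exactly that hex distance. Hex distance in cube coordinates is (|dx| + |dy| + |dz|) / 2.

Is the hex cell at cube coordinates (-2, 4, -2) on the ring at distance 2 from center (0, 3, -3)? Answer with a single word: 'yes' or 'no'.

Answer: yes

Derivation:
|px - cx| = |-2 - 0| = 2
|py - cy| = |4 - 3| = 1
|pz - cz| = |-2 - (-3)| = 1
distance = (2+1+1)/2 = 4/2 = 2
radius = 2; distance == radius -> yes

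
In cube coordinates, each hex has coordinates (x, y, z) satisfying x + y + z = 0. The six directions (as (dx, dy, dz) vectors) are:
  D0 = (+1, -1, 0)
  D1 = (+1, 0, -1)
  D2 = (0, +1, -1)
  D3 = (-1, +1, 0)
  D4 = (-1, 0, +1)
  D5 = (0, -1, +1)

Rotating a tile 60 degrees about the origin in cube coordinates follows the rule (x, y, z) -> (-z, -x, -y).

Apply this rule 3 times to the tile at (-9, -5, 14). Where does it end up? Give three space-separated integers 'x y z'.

Answer: 9 5 -14

Derivation:
Start: (-9, -5, 14)
Step 1: (-9, -5, 14) -> (-(14), -(-9), -(-5)) = (-14, 9, 5)
Step 2: (-14, 9, 5) -> (-(5), -(-14), -(9)) = (-5, 14, -9)
Step 3: (-5, 14, -9) -> (-(-9), -(-5), -(14)) = (9, 5, -14)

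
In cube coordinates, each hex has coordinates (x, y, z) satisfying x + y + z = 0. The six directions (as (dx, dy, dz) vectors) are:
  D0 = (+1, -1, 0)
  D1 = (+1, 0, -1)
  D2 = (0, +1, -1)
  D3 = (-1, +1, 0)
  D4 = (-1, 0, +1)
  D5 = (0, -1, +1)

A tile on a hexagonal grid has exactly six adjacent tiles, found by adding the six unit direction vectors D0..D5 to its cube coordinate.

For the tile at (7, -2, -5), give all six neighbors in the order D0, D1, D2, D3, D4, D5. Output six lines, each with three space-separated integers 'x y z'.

Center: (7, -2, -5). Add each direction:
  D0: (7, -2, -5) + (1, -1, 0) = (8, -3, -5)
  D1: (7, -2, -5) + (1, 0, -1) = (8, -2, -6)
  D2: (7, -2, -5) + (0, 1, -1) = (7, -1, -6)
  D3: (7, -2, -5) + (-1, 1, 0) = (6, -1, -5)
  D4: (7, -2, -5) + (-1, 0, 1) = (6, -2, -4)
  D5: (7, -2, -5) + (0, -1, 1) = (7, -3, -4)

Answer: 8 -3 -5
8 -2 -6
7 -1 -6
6 -1 -5
6 -2 -4
7 -3 -4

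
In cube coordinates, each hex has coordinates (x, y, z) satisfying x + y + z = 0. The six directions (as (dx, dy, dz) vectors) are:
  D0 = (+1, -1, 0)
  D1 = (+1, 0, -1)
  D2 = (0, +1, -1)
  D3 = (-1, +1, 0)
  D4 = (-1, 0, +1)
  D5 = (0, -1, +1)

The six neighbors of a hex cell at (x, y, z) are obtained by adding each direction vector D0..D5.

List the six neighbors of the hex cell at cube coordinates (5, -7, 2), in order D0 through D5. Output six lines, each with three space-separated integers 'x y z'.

Answer: 6 -8 2
6 -7 1
5 -6 1
4 -6 2
4 -7 3
5 -8 3

Derivation:
Center: (5, -7, 2). Add each direction:
  D0: (5, -7, 2) + (1, -1, 0) = (6, -8, 2)
  D1: (5, -7, 2) + (1, 0, -1) = (6, -7, 1)
  D2: (5, -7, 2) + (0, 1, -1) = (5, -6, 1)
  D3: (5, -7, 2) + (-1, 1, 0) = (4, -6, 2)
  D4: (5, -7, 2) + (-1, 0, 1) = (4, -7, 3)
  D5: (5, -7, 2) + (0, -1, 1) = (5, -8, 3)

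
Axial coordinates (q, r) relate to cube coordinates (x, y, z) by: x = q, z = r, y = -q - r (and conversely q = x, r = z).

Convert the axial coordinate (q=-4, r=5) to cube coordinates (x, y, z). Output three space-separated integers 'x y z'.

Answer: -4 -1 5

Derivation:
x = q = -4
z = r = 5
y = -x - z = -(-4) - (5) = -1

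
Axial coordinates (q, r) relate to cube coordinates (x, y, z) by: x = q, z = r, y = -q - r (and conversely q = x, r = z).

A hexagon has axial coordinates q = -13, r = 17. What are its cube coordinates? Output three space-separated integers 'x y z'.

Answer: -13 -4 17

Derivation:
x = q = -13
z = r = 17
y = -x - z = -(-13) - (17) = -4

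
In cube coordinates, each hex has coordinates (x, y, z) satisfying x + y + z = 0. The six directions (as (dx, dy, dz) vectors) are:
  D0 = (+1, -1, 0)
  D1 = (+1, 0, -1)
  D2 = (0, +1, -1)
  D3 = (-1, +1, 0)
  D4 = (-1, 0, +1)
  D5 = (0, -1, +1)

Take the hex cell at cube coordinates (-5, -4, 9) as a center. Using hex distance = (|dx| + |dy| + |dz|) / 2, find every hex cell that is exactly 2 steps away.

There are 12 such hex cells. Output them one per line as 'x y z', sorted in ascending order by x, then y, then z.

Answer: -7 -4 11
-7 -3 10
-7 -2 9
-6 -5 11
-6 -2 8
-5 -6 11
-5 -2 7
-4 -6 10
-4 -3 7
-3 -6 9
-3 -5 8
-3 -4 7

Derivation:
Walk ring at distance 2 from (-5, -4, 9):
Start at center + D4*2 = (-7, -4, 11)
  hex 0: (-7, -4, 11)
  hex 1: (-6, -5, 11)
  hex 2: (-5, -6, 11)
  hex 3: (-4, -6, 10)
  hex 4: (-3, -6, 9)
  hex 5: (-3, -5, 8)
  hex 6: (-3, -4, 7)
  hex 7: (-4, -3, 7)
  hex 8: (-5, -2, 7)
  hex 9: (-6, -2, 8)
  hex 10: (-7, -2, 9)
  hex 11: (-7, -3, 10)
Sorted: 12 hexes.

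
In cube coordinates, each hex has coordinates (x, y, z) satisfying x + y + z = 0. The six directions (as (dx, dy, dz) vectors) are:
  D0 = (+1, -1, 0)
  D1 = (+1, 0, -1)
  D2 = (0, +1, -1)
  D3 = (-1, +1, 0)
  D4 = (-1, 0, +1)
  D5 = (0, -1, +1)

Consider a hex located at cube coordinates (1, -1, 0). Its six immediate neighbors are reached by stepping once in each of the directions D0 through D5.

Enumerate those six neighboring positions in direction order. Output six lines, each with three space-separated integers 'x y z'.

Center: (1, -1, 0). Add each direction:
  D0: (1, -1, 0) + (1, -1, 0) = (2, -2, 0)
  D1: (1, -1, 0) + (1, 0, -1) = (2, -1, -1)
  D2: (1, -1, 0) + (0, 1, -1) = (1, 0, -1)
  D3: (1, -1, 0) + (-1, 1, 0) = (0, 0, 0)
  D4: (1, -1, 0) + (-1, 0, 1) = (0, -1, 1)
  D5: (1, -1, 0) + (0, -1, 1) = (1, -2, 1)

Answer: 2 -2 0
2 -1 -1
1 0 -1
0 0 0
0 -1 1
1 -2 1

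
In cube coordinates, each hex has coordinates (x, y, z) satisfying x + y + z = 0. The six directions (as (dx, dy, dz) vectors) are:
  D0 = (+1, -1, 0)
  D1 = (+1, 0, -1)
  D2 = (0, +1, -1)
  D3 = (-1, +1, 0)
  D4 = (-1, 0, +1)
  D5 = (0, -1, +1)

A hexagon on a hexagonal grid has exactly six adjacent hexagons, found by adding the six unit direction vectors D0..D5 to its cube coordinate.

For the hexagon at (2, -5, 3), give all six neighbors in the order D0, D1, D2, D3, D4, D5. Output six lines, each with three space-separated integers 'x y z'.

Center: (2, -5, 3). Add each direction:
  D0: (2, -5, 3) + (1, -1, 0) = (3, -6, 3)
  D1: (2, -5, 3) + (1, 0, -1) = (3, -5, 2)
  D2: (2, -5, 3) + (0, 1, -1) = (2, -4, 2)
  D3: (2, -5, 3) + (-1, 1, 0) = (1, -4, 3)
  D4: (2, -5, 3) + (-1, 0, 1) = (1, -5, 4)
  D5: (2, -5, 3) + (0, -1, 1) = (2, -6, 4)

Answer: 3 -6 3
3 -5 2
2 -4 2
1 -4 3
1 -5 4
2 -6 4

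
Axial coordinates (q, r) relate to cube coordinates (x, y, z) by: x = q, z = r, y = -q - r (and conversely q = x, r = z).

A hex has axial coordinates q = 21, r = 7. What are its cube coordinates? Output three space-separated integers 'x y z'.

x = q = 21
z = r = 7
y = -x - z = -(21) - (7) = -28

Answer: 21 -28 7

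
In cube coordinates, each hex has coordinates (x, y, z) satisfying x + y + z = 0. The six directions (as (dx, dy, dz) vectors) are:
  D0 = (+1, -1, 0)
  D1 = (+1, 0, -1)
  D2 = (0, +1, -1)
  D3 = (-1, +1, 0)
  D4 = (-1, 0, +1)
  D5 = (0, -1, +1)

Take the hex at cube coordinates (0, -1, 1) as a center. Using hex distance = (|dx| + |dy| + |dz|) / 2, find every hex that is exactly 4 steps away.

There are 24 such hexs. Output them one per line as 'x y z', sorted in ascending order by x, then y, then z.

Answer: -4 -1 5
-4 0 4
-4 1 3
-4 2 2
-4 3 1
-3 -2 5
-3 3 0
-2 -3 5
-2 3 -1
-1 -4 5
-1 3 -2
0 -5 5
0 3 -3
1 -5 4
1 2 -3
2 -5 3
2 1 -3
3 -5 2
3 0 -3
4 -5 1
4 -4 0
4 -3 -1
4 -2 -2
4 -1 -3

Derivation:
Walk ring at distance 4 from (0, -1, 1):
Start at center + D4*4 = (-4, -1, 5)
  hex 0: (-4, -1, 5)
  hex 1: (-3, -2, 5)
  hex 2: (-2, -3, 5)
  hex 3: (-1, -4, 5)
  hex 4: (0, -5, 5)
  hex 5: (1, -5, 4)
  hex 6: (2, -5, 3)
  hex 7: (3, -5, 2)
  hex 8: (4, -5, 1)
  hex 9: (4, -4, 0)
  hex 10: (4, -3, -1)
  hex 11: (4, -2, -2)
  hex 12: (4, -1, -3)
  hex 13: (3, 0, -3)
  hex 14: (2, 1, -3)
  hex 15: (1, 2, -3)
  hex 16: (0, 3, -3)
  hex 17: (-1, 3, -2)
  hex 18: (-2, 3, -1)
  hex 19: (-3, 3, 0)
  hex 20: (-4, 3, 1)
  hex 21: (-4, 2, 2)
  hex 22: (-4, 1, 3)
  hex 23: (-4, 0, 4)
Sorted: 24 hexes.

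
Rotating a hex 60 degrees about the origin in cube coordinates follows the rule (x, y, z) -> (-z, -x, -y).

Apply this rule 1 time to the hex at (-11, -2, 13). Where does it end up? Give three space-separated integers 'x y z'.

Answer: -13 11 2

Derivation:
Start: (-11, -2, 13)
Step 1: (-11, -2, 13) -> (-(13), -(-11), -(-2)) = (-13, 11, 2)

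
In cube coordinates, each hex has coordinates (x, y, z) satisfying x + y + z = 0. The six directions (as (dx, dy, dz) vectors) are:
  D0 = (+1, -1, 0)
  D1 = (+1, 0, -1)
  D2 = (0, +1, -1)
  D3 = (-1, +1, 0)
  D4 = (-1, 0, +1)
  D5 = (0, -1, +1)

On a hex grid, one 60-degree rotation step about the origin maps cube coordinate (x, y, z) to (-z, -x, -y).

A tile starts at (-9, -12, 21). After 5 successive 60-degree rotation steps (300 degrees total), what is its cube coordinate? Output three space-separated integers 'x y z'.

Start: (-9, -12, 21)
Step 1: (-9, -12, 21) -> (-(21), -(-9), -(-12)) = (-21, 9, 12)
Step 2: (-21, 9, 12) -> (-(12), -(-21), -(9)) = (-12, 21, -9)
Step 3: (-12, 21, -9) -> (-(-9), -(-12), -(21)) = (9, 12, -21)
Step 4: (9, 12, -21) -> (-(-21), -(9), -(12)) = (21, -9, -12)
Step 5: (21, -9, -12) -> (-(-12), -(21), -(-9)) = (12, -21, 9)

Answer: 12 -21 9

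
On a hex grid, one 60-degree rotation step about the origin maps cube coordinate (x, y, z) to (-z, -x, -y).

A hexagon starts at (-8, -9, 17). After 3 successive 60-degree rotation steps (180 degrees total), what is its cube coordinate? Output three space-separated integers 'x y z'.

Answer: 8 9 -17

Derivation:
Start: (-8, -9, 17)
Step 1: (-8, -9, 17) -> (-(17), -(-8), -(-9)) = (-17, 8, 9)
Step 2: (-17, 8, 9) -> (-(9), -(-17), -(8)) = (-9, 17, -8)
Step 3: (-9, 17, -8) -> (-(-8), -(-9), -(17)) = (8, 9, -17)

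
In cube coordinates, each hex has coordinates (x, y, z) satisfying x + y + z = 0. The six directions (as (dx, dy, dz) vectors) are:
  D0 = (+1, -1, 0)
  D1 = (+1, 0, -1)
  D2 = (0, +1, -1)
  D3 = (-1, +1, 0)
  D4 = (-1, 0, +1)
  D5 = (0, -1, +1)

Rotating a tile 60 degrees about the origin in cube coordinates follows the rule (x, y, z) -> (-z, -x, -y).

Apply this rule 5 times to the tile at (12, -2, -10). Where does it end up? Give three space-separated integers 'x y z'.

Start: (12, -2, -10)
Step 1: (12, -2, -10) -> (-(-10), -(12), -(-2)) = (10, -12, 2)
Step 2: (10, -12, 2) -> (-(2), -(10), -(-12)) = (-2, -10, 12)
Step 3: (-2, -10, 12) -> (-(12), -(-2), -(-10)) = (-12, 2, 10)
Step 4: (-12, 2, 10) -> (-(10), -(-12), -(2)) = (-10, 12, -2)
Step 5: (-10, 12, -2) -> (-(-2), -(-10), -(12)) = (2, 10, -12)

Answer: 2 10 -12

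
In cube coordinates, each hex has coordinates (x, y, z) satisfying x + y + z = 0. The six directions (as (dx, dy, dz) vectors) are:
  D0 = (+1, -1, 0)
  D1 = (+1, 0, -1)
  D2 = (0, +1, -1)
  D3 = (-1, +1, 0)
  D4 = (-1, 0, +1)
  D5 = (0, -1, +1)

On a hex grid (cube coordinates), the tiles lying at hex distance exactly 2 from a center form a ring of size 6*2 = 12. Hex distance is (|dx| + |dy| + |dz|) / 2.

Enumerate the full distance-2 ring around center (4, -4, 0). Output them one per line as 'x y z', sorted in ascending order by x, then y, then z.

Answer: 2 -4 2
2 -3 1
2 -2 0
3 -5 2
3 -2 -1
4 -6 2
4 -2 -2
5 -6 1
5 -3 -2
6 -6 0
6 -5 -1
6 -4 -2

Derivation:
Walk ring at distance 2 from (4, -4, 0):
Start at center + D4*2 = (2, -4, 2)
  hex 0: (2, -4, 2)
  hex 1: (3, -5, 2)
  hex 2: (4, -6, 2)
  hex 3: (5, -6, 1)
  hex 4: (6, -6, 0)
  hex 5: (6, -5, -1)
  hex 6: (6, -4, -2)
  hex 7: (5, -3, -2)
  hex 8: (4, -2, -2)
  hex 9: (3, -2, -1)
  hex 10: (2, -2, 0)
  hex 11: (2, -3, 1)
Sorted: 12 hexes.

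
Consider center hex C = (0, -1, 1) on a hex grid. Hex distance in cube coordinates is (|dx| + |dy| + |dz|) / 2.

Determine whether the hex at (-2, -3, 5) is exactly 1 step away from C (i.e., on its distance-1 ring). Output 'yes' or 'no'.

Answer: no

Derivation:
|px - cx| = |-2 - 0| = 2
|py - cy| = |-3 - (-1)| = 2
|pz - cz| = |5 - 1| = 4
distance = (2+2+4)/2 = 8/2 = 4
radius = 1; distance != radius -> no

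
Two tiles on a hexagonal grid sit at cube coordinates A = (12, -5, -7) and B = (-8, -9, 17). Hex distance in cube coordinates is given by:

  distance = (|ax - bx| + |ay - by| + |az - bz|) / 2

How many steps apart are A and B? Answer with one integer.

|ax - bx| = |12 - (-8)| = 20
|ay - by| = |-5 - (-9)| = 4
|az - bz| = |-7 - 17| = 24
distance = (20 + 4 + 24) / 2 = 48 / 2 = 24

Answer: 24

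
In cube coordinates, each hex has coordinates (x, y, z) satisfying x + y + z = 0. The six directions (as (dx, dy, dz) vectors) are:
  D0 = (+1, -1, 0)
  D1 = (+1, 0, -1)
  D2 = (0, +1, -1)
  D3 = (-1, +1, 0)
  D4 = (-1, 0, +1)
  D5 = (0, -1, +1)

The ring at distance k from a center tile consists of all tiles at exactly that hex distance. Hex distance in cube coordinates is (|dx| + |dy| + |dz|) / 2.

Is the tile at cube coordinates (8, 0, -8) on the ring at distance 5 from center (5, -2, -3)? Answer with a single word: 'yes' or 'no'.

|px - cx| = |8 - 5| = 3
|py - cy| = |0 - (-2)| = 2
|pz - cz| = |-8 - (-3)| = 5
distance = (3+2+5)/2 = 10/2 = 5
radius = 5; distance == radius -> yes

Answer: yes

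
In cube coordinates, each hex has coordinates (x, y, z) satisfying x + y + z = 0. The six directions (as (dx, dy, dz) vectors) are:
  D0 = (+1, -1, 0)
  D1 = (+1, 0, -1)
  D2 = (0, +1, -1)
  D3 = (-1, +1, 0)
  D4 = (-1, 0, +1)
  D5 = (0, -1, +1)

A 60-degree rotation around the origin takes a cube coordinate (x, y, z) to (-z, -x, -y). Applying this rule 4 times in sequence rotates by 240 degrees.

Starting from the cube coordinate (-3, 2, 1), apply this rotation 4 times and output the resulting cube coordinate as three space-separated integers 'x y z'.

Answer: 1 -3 2

Derivation:
Start: (-3, 2, 1)
Step 1: (-3, 2, 1) -> (-(1), -(-3), -(2)) = (-1, 3, -2)
Step 2: (-1, 3, -2) -> (-(-2), -(-1), -(3)) = (2, 1, -3)
Step 3: (2, 1, -3) -> (-(-3), -(2), -(1)) = (3, -2, -1)
Step 4: (3, -2, -1) -> (-(-1), -(3), -(-2)) = (1, -3, 2)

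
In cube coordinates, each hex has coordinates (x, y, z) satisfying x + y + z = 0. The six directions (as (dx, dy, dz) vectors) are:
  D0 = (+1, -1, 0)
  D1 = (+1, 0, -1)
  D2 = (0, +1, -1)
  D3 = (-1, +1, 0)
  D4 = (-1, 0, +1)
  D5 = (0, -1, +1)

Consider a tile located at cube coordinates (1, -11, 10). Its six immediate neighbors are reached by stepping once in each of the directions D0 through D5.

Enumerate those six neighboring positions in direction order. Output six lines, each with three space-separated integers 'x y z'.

Answer: 2 -12 10
2 -11 9
1 -10 9
0 -10 10
0 -11 11
1 -12 11

Derivation:
Center: (1, -11, 10). Add each direction:
  D0: (1, -11, 10) + (1, -1, 0) = (2, -12, 10)
  D1: (1, -11, 10) + (1, 0, -1) = (2, -11, 9)
  D2: (1, -11, 10) + (0, 1, -1) = (1, -10, 9)
  D3: (1, -11, 10) + (-1, 1, 0) = (0, -10, 10)
  D4: (1, -11, 10) + (-1, 0, 1) = (0, -11, 11)
  D5: (1, -11, 10) + (0, -1, 1) = (1, -12, 11)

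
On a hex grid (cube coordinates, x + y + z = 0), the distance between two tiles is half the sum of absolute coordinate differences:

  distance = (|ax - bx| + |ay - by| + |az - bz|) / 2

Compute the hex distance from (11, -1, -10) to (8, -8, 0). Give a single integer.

Answer: 10

Derivation:
|ax - bx| = |11 - 8| = 3
|ay - by| = |-1 - (-8)| = 7
|az - bz| = |-10 - 0| = 10
distance = (3 + 7 + 10) / 2 = 20 / 2 = 10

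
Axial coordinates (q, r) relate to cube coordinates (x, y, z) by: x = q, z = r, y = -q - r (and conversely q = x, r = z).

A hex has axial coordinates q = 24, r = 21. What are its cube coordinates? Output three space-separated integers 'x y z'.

Answer: 24 -45 21

Derivation:
x = q = 24
z = r = 21
y = -x - z = -(24) - (21) = -45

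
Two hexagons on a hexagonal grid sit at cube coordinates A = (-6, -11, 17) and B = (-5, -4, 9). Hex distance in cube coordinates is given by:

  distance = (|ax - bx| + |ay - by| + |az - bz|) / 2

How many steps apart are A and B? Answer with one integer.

|ax - bx| = |-6 - (-5)| = 1
|ay - by| = |-11 - (-4)| = 7
|az - bz| = |17 - 9| = 8
distance = (1 + 7 + 8) / 2 = 16 / 2 = 8

Answer: 8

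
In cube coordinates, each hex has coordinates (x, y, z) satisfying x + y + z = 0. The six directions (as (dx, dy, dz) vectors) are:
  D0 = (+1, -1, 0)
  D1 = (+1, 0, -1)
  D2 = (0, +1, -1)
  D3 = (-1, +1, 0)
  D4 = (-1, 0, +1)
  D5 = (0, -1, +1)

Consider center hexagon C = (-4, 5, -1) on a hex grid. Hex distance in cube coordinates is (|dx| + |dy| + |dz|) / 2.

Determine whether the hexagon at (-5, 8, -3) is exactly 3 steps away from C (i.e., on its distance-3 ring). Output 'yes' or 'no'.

Answer: yes

Derivation:
|px - cx| = |-5 - (-4)| = 1
|py - cy| = |8 - 5| = 3
|pz - cz| = |-3 - (-1)| = 2
distance = (1+3+2)/2 = 6/2 = 3
radius = 3; distance == radius -> yes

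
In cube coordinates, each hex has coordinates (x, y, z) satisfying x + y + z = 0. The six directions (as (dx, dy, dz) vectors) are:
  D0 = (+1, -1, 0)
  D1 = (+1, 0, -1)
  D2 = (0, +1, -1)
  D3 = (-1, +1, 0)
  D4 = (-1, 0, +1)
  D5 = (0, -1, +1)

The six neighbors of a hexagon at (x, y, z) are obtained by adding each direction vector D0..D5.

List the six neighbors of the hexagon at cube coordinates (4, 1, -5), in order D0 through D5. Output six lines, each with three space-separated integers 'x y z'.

Center: (4, 1, -5). Add each direction:
  D0: (4, 1, -5) + (1, -1, 0) = (5, 0, -5)
  D1: (4, 1, -5) + (1, 0, -1) = (5, 1, -6)
  D2: (4, 1, -5) + (0, 1, -1) = (4, 2, -6)
  D3: (4, 1, -5) + (-1, 1, 0) = (3, 2, -5)
  D4: (4, 1, -5) + (-1, 0, 1) = (3, 1, -4)
  D5: (4, 1, -5) + (0, -1, 1) = (4, 0, -4)

Answer: 5 0 -5
5 1 -6
4 2 -6
3 2 -5
3 1 -4
4 0 -4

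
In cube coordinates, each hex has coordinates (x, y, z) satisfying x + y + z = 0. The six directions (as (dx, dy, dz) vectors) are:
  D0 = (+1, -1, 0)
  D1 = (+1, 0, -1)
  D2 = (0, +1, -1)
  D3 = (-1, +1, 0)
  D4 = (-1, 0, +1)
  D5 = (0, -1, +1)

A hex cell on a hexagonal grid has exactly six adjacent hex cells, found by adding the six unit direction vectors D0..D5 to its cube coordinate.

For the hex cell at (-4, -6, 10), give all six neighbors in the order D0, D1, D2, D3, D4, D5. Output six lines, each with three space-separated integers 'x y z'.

Center: (-4, -6, 10). Add each direction:
  D0: (-4, -6, 10) + (1, -1, 0) = (-3, -7, 10)
  D1: (-4, -6, 10) + (1, 0, -1) = (-3, -6, 9)
  D2: (-4, -6, 10) + (0, 1, -1) = (-4, -5, 9)
  D3: (-4, -6, 10) + (-1, 1, 0) = (-5, -5, 10)
  D4: (-4, -6, 10) + (-1, 0, 1) = (-5, -6, 11)
  D5: (-4, -6, 10) + (0, -1, 1) = (-4, -7, 11)

Answer: -3 -7 10
-3 -6 9
-4 -5 9
-5 -5 10
-5 -6 11
-4 -7 11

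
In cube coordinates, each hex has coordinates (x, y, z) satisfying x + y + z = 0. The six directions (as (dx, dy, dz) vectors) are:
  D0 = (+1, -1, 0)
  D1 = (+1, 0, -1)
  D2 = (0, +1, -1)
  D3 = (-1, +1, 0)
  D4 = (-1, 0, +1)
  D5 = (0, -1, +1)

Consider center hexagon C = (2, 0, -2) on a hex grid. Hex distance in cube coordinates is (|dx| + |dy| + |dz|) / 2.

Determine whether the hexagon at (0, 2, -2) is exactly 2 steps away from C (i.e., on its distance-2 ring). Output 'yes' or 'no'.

|px - cx| = |0 - 2| = 2
|py - cy| = |2 - 0| = 2
|pz - cz| = |-2 - (-2)| = 0
distance = (2+2+0)/2 = 4/2 = 2
radius = 2; distance == radius -> yes

Answer: yes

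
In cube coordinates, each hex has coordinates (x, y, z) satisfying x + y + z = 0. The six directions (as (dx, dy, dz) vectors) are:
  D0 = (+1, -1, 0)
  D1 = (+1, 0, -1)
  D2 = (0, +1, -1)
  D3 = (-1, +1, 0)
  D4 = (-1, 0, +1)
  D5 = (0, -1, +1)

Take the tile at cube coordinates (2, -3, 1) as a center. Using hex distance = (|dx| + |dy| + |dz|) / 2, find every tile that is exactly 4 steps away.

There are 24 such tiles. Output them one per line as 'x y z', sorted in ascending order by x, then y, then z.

Answer: -2 -3 5
-2 -2 4
-2 -1 3
-2 0 2
-2 1 1
-1 -4 5
-1 1 0
0 -5 5
0 1 -1
1 -6 5
1 1 -2
2 -7 5
2 1 -3
3 -7 4
3 0 -3
4 -7 3
4 -1 -3
5 -7 2
5 -2 -3
6 -7 1
6 -6 0
6 -5 -1
6 -4 -2
6 -3 -3

Derivation:
Walk ring at distance 4 from (2, -3, 1):
Start at center + D4*4 = (-2, -3, 5)
  hex 0: (-2, -3, 5)
  hex 1: (-1, -4, 5)
  hex 2: (0, -5, 5)
  hex 3: (1, -6, 5)
  hex 4: (2, -7, 5)
  hex 5: (3, -7, 4)
  hex 6: (4, -7, 3)
  hex 7: (5, -7, 2)
  hex 8: (6, -7, 1)
  hex 9: (6, -6, 0)
  hex 10: (6, -5, -1)
  hex 11: (6, -4, -2)
  hex 12: (6, -3, -3)
  hex 13: (5, -2, -3)
  hex 14: (4, -1, -3)
  hex 15: (3, 0, -3)
  hex 16: (2, 1, -3)
  hex 17: (1, 1, -2)
  hex 18: (0, 1, -1)
  hex 19: (-1, 1, 0)
  hex 20: (-2, 1, 1)
  hex 21: (-2, 0, 2)
  hex 22: (-2, -1, 3)
  hex 23: (-2, -2, 4)
Sorted: 24 hexes.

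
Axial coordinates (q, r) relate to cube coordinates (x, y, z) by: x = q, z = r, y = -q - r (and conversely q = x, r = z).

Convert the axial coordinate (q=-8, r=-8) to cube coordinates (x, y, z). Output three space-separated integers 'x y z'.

x = q = -8
z = r = -8
y = -x - z = -(-8) - (-8) = 16

Answer: -8 16 -8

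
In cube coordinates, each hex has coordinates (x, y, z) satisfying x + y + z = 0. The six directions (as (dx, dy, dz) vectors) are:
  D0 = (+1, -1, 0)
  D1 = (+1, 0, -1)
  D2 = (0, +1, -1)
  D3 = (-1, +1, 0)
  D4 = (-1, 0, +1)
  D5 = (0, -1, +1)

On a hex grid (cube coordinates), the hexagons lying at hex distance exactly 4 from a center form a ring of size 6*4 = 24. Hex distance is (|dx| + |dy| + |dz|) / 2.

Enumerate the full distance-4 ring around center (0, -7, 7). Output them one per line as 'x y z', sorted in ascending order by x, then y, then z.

Answer: -4 -7 11
-4 -6 10
-4 -5 9
-4 -4 8
-4 -3 7
-3 -8 11
-3 -3 6
-2 -9 11
-2 -3 5
-1 -10 11
-1 -3 4
0 -11 11
0 -3 3
1 -11 10
1 -4 3
2 -11 9
2 -5 3
3 -11 8
3 -6 3
4 -11 7
4 -10 6
4 -9 5
4 -8 4
4 -7 3

Derivation:
Walk ring at distance 4 from (0, -7, 7):
Start at center + D4*4 = (-4, -7, 11)
  hex 0: (-4, -7, 11)
  hex 1: (-3, -8, 11)
  hex 2: (-2, -9, 11)
  hex 3: (-1, -10, 11)
  hex 4: (0, -11, 11)
  hex 5: (1, -11, 10)
  hex 6: (2, -11, 9)
  hex 7: (3, -11, 8)
  hex 8: (4, -11, 7)
  hex 9: (4, -10, 6)
  hex 10: (4, -9, 5)
  hex 11: (4, -8, 4)
  hex 12: (4, -7, 3)
  hex 13: (3, -6, 3)
  hex 14: (2, -5, 3)
  hex 15: (1, -4, 3)
  hex 16: (0, -3, 3)
  hex 17: (-1, -3, 4)
  hex 18: (-2, -3, 5)
  hex 19: (-3, -3, 6)
  hex 20: (-4, -3, 7)
  hex 21: (-4, -4, 8)
  hex 22: (-4, -5, 9)
  hex 23: (-4, -6, 10)
Sorted: 24 hexes.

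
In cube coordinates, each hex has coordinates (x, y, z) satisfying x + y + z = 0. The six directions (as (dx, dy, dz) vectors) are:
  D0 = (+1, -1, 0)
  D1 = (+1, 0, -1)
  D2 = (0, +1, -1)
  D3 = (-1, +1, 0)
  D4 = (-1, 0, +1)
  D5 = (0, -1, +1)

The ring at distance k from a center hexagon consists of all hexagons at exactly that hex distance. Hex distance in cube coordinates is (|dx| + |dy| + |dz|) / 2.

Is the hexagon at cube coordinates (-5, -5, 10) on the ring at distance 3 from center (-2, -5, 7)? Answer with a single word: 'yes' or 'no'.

|px - cx| = |-5 - (-2)| = 3
|py - cy| = |-5 - (-5)| = 0
|pz - cz| = |10 - 7| = 3
distance = (3+0+3)/2 = 6/2 = 3
radius = 3; distance == radius -> yes

Answer: yes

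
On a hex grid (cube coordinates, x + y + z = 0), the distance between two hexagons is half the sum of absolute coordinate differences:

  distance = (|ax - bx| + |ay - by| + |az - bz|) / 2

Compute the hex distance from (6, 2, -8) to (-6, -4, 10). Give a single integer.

|ax - bx| = |6 - (-6)| = 12
|ay - by| = |2 - (-4)| = 6
|az - bz| = |-8 - 10| = 18
distance = (12 + 6 + 18) / 2 = 36 / 2 = 18

Answer: 18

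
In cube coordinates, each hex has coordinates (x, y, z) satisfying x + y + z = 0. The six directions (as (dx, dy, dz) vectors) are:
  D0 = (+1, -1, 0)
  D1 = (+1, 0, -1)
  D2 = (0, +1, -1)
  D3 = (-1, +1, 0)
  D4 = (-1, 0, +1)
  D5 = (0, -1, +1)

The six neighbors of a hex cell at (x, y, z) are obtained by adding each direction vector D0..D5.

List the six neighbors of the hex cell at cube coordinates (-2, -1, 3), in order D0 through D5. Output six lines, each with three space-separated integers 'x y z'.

Center: (-2, -1, 3). Add each direction:
  D0: (-2, -1, 3) + (1, -1, 0) = (-1, -2, 3)
  D1: (-2, -1, 3) + (1, 0, -1) = (-1, -1, 2)
  D2: (-2, -1, 3) + (0, 1, -1) = (-2, 0, 2)
  D3: (-2, -1, 3) + (-1, 1, 0) = (-3, 0, 3)
  D4: (-2, -1, 3) + (-1, 0, 1) = (-3, -1, 4)
  D5: (-2, -1, 3) + (0, -1, 1) = (-2, -2, 4)

Answer: -1 -2 3
-1 -1 2
-2 0 2
-3 0 3
-3 -1 4
-2 -2 4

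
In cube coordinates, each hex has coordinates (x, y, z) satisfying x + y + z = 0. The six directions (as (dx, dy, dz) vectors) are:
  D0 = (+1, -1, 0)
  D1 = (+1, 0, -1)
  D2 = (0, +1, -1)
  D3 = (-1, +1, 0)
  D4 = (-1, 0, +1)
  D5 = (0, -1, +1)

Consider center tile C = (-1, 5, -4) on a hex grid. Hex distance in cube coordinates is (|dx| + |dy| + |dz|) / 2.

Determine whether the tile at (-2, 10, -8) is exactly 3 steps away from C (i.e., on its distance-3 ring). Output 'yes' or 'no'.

Answer: no

Derivation:
|px - cx| = |-2 - (-1)| = 1
|py - cy| = |10 - 5| = 5
|pz - cz| = |-8 - (-4)| = 4
distance = (1+5+4)/2 = 10/2 = 5
radius = 3; distance != radius -> no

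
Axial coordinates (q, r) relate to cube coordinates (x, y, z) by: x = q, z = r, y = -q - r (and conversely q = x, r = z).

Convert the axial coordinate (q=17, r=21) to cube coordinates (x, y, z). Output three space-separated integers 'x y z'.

Answer: 17 -38 21

Derivation:
x = q = 17
z = r = 21
y = -x - z = -(17) - (21) = -38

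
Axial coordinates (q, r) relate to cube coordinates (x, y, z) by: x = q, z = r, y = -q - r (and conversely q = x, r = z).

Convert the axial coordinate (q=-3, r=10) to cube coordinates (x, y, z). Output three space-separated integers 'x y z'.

Answer: -3 -7 10

Derivation:
x = q = -3
z = r = 10
y = -x - z = -(-3) - (10) = -7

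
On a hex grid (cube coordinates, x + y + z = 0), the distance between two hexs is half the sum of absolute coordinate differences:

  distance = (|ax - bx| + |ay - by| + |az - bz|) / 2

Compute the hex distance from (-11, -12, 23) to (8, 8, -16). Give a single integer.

|ax - bx| = |-11 - 8| = 19
|ay - by| = |-12 - 8| = 20
|az - bz| = |23 - (-16)| = 39
distance = (19 + 20 + 39) / 2 = 78 / 2 = 39

Answer: 39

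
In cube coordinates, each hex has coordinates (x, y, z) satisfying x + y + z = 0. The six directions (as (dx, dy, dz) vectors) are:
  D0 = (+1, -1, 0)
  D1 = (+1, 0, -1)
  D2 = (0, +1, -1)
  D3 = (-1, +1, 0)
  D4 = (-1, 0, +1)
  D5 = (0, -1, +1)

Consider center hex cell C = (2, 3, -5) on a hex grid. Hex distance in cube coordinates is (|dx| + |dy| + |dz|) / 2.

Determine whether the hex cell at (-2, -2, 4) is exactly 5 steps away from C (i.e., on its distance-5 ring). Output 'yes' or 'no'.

|px - cx| = |-2 - 2| = 4
|py - cy| = |-2 - 3| = 5
|pz - cz| = |4 - (-5)| = 9
distance = (4+5+9)/2 = 18/2 = 9
radius = 5; distance != radius -> no

Answer: no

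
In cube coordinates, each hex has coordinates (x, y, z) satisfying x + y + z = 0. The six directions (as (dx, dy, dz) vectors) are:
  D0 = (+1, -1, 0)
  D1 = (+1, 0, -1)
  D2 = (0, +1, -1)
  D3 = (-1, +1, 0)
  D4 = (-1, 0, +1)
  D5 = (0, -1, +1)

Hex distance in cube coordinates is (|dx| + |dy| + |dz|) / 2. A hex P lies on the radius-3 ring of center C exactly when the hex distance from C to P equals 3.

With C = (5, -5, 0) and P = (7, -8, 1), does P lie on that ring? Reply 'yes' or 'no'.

|px - cx| = |7 - 5| = 2
|py - cy| = |-8 - (-5)| = 3
|pz - cz| = |1 - 0| = 1
distance = (2+3+1)/2 = 6/2 = 3
radius = 3; distance == radius -> yes

Answer: yes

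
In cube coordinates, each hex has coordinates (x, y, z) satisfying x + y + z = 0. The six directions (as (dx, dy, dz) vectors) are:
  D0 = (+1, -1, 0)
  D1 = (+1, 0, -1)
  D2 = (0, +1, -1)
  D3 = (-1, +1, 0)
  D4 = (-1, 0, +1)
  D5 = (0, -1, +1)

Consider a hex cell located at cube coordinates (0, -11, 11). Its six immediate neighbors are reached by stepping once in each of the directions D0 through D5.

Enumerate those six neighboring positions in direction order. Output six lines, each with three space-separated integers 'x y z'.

Center: (0, -11, 11). Add each direction:
  D0: (0, -11, 11) + (1, -1, 0) = (1, -12, 11)
  D1: (0, -11, 11) + (1, 0, -1) = (1, -11, 10)
  D2: (0, -11, 11) + (0, 1, -1) = (0, -10, 10)
  D3: (0, -11, 11) + (-1, 1, 0) = (-1, -10, 11)
  D4: (0, -11, 11) + (-1, 0, 1) = (-1, -11, 12)
  D5: (0, -11, 11) + (0, -1, 1) = (0, -12, 12)

Answer: 1 -12 11
1 -11 10
0 -10 10
-1 -10 11
-1 -11 12
0 -12 12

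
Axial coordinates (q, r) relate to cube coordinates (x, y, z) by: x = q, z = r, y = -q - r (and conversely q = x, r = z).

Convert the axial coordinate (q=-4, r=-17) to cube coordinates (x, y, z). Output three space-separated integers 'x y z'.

x = q = -4
z = r = -17
y = -x - z = -(-4) - (-17) = 21

Answer: -4 21 -17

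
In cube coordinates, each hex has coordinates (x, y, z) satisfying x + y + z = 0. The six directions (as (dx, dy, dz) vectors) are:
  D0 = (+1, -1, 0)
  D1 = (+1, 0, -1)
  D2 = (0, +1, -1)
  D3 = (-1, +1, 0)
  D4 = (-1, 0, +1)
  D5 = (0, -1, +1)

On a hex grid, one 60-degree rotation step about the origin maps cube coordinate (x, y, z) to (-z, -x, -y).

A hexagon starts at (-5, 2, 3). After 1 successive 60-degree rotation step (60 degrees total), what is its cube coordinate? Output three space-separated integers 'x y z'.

Answer: -3 5 -2

Derivation:
Start: (-5, 2, 3)
Step 1: (-5, 2, 3) -> (-(3), -(-5), -(2)) = (-3, 5, -2)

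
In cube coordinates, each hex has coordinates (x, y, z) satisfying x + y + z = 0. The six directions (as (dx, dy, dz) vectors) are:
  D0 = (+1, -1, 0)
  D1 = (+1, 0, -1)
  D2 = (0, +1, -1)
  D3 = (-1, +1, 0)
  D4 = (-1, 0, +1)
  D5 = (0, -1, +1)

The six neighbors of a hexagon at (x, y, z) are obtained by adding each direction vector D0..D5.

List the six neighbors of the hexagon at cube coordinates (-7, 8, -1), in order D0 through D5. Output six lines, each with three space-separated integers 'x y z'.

Center: (-7, 8, -1). Add each direction:
  D0: (-7, 8, -1) + (1, -1, 0) = (-6, 7, -1)
  D1: (-7, 8, -1) + (1, 0, -1) = (-6, 8, -2)
  D2: (-7, 8, -1) + (0, 1, -1) = (-7, 9, -2)
  D3: (-7, 8, -1) + (-1, 1, 0) = (-8, 9, -1)
  D4: (-7, 8, -1) + (-1, 0, 1) = (-8, 8, 0)
  D5: (-7, 8, -1) + (0, -1, 1) = (-7, 7, 0)

Answer: -6 7 -1
-6 8 -2
-7 9 -2
-8 9 -1
-8 8 0
-7 7 0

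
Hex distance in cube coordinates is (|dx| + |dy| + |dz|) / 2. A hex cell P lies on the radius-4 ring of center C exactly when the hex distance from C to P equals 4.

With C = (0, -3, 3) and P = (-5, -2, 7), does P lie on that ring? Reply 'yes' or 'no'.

Answer: no

Derivation:
|px - cx| = |-5 - 0| = 5
|py - cy| = |-2 - (-3)| = 1
|pz - cz| = |7 - 3| = 4
distance = (5+1+4)/2 = 10/2 = 5
radius = 4; distance != radius -> no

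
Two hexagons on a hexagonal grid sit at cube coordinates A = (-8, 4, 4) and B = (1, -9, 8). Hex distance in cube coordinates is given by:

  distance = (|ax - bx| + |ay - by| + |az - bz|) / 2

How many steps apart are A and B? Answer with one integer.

|ax - bx| = |-8 - 1| = 9
|ay - by| = |4 - (-9)| = 13
|az - bz| = |4 - 8| = 4
distance = (9 + 13 + 4) / 2 = 26 / 2 = 13

Answer: 13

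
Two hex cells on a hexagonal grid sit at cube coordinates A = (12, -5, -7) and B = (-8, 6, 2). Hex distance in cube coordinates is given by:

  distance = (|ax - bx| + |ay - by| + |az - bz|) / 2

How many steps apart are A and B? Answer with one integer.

Answer: 20

Derivation:
|ax - bx| = |12 - (-8)| = 20
|ay - by| = |-5 - 6| = 11
|az - bz| = |-7 - 2| = 9
distance = (20 + 11 + 9) / 2 = 40 / 2 = 20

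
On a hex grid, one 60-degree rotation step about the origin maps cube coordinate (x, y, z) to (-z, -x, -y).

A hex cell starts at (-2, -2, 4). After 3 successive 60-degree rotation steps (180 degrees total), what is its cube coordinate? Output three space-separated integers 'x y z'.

Start: (-2, -2, 4)
Step 1: (-2, -2, 4) -> (-(4), -(-2), -(-2)) = (-4, 2, 2)
Step 2: (-4, 2, 2) -> (-(2), -(-4), -(2)) = (-2, 4, -2)
Step 3: (-2, 4, -2) -> (-(-2), -(-2), -(4)) = (2, 2, -4)

Answer: 2 2 -4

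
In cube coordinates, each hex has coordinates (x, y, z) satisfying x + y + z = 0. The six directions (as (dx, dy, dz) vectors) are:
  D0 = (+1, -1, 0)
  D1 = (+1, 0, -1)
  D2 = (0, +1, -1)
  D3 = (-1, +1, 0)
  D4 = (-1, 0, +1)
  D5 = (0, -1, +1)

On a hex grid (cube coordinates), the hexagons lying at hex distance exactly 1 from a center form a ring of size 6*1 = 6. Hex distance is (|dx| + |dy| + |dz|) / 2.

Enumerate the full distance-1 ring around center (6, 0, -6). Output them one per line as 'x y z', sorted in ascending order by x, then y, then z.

Answer: 5 0 -5
5 1 -6
6 -1 -5
6 1 -7
7 -1 -6
7 0 -7

Derivation:
Walk ring at distance 1 from (6, 0, -6):
Start at center + D4*1 = (5, 0, -5)
  hex 0: (5, 0, -5)
  hex 1: (6, -1, -5)
  hex 2: (7, -1, -6)
  hex 3: (7, 0, -7)
  hex 4: (6, 1, -7)
  hex 5: (5, 1, -6)
Sorted: 6 hexes.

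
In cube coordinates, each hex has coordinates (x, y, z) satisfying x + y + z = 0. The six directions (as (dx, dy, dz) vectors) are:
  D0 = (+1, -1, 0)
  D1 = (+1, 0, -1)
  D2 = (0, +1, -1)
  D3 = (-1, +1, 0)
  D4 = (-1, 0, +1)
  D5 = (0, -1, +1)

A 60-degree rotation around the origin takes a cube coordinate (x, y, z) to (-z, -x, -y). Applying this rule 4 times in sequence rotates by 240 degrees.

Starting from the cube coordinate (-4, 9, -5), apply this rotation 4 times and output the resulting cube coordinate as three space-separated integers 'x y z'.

Answer: -5 -4 9

Derivation:
Start: (-4, 9, -5)
Step 1: (-4, 9, -5) -> (-(-5), -(-4), -(9)) = (5, 4, -9)
Step 2: (5, 4, -9) -> (-(-9), -(5), -(4)) = (9, -5, -4)
Step 3: (9, -5, -4) -> (-(-4), -(9), -(-5)) = (4, -9, 5)
Step 4: (4, -9, 5) -> (-(5), -(4), -(-9)) = (-5, -4, 9)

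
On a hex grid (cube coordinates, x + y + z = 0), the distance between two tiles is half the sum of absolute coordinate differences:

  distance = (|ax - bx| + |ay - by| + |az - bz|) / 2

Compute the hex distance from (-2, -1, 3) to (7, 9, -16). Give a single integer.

|ax - bx| = |-2 - 7| = 9
|ay - by| = |-1 - 9| = 10
|az - bz| = |3 - (-16)| = 19
distance = (9 + 10 + 19) / 2 = 38 / 2 = 19

Answer: 19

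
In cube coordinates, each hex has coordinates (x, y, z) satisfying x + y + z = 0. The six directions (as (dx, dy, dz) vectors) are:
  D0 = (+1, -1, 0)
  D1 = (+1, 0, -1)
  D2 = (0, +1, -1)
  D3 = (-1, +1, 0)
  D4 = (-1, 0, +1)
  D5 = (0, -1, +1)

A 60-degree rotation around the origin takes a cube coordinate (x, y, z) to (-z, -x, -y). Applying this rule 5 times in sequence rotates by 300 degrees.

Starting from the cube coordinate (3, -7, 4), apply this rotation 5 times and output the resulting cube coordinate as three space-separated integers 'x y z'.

Answer: 7 -4 -3

Derivation:
Start: (3, -7, 4)
Step 1: (3, -7, 4) -> (-(4), -(3), -(-7)) = (-4, -3, 7)
Step 2: (-4, -3, 7) -> (-(7), -(-4), -(-3)) = (-7, 4, 3)
Step 3: (-7, 4, 3) -> (-(3), -(-7), -(4)) = (-3, 7, -4)
Step 4: (-3, 7, -4) -> (-(-4), -(-3), -(7)) = (4, 3, -7)
Step 5: (4, 3, -7) -> (-(-7), -(4), -(3)) = (7, -4, -3)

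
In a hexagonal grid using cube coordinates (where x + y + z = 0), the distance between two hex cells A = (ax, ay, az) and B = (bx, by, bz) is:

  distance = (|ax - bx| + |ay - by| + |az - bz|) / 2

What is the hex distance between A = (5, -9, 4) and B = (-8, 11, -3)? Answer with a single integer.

Answer: 20

Derivation:
|ax - bx| = |5 - (-8)| = 13
|ay - by| = |-9 - 11| = 20
|az - bz| = |4 - (-3)| = 7
distance = (13 + 20 + 7) / 2 = 40 / 2 = 20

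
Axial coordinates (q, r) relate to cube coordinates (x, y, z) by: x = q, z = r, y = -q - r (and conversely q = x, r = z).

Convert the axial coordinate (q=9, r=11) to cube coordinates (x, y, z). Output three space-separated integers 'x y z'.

x = q = 9
z = r = 11
y = -x - z = -(9) - (11) = -20

Answer: 9 -20 11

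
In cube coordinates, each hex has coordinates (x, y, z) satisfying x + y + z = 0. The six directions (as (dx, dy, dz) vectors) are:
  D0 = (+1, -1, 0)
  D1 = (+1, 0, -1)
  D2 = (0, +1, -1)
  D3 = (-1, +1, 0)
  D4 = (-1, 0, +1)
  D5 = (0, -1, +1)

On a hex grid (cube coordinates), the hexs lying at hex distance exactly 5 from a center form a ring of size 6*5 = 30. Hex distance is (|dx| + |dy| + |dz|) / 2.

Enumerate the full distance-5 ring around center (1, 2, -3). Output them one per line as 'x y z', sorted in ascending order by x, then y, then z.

Answer: -4 2 2
-4 3 1
-4 4 0
-4 5 -1
-4 6 -2
-4 7 -3
-3 1 2
-3 7 -4
-2 0 2
-2 7 -5
-1 -1 2
-1 7 -6
0 -2 2
0 7 -7
1 -3 2
1 7 -8
2 -3 1
2 6 -8
3 -3 0
3 5 -8
4 -3 -1
4 4 -8
5 -3 -2
5 3 -8
6 -3 -3
6 -2 -4
6 -1 -5
6 0 -6
6 1 -7
6 2 -8

Derivation:
Walk ring at distance 5 from (1, 2, -3):
Start at center + D4*5 = (-4, 2, 2)
  hex 0: (-4, 2, 2)
  hex 1: (-3, 1, 2)
  hex 2: (-2, 0, 2)
  hex 3: (-1, -1, 2)
  hex 4: (0, -2, 2)
  hex 5: (1, -3, 2)
  hex 6: (2, -3, 1)
  hex 7: (3, -3, 0)
  hex 8: (4, -3, -1)
  hex 9: (5, -3, -2)
  hex 10: (6, -3, -3)
  hex 11: (6, -2, -4)
  hex 12: (6, -1, -5)
  hex 13: (6, 0, -6)
  hex 14: (6, 1, -7)
  hex 15: (6, 2, -8)
  hex 16: (5, 3, -8)
  hex 17: (4, 4, -8)
  hex 18: (3, 5, -8)
  hex 19: (2, 6, -8)
  hex 20: (1, 7, -8)
  hex 21: (0, 7, -7)
  hex 22: (-1, 7, -6)
  hex 23: (-2, 7, -5)
  hex 24: (-3, 7, -4)
  hex 25: (-4, 7, -3)
  hex 26: (-4, 6, -2)
  hex 27: (-4, 5, -1)
  hex 28: (-4, 4, 0)
  hex 29: (-4, 3, 1)
Sorted: 30 hexes.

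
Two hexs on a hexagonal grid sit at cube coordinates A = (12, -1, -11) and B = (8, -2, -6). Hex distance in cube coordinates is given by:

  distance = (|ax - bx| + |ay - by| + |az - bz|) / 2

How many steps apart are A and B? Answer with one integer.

|ax - bx| = |12 - 8| = 4
|ay - by| = |-1 - (-2)| = 1
|az - bz| = |-11 - (-6)| = 5
distance = (4 + 1 + 5) / 2 = 10 / 2 = 5

Answer: 5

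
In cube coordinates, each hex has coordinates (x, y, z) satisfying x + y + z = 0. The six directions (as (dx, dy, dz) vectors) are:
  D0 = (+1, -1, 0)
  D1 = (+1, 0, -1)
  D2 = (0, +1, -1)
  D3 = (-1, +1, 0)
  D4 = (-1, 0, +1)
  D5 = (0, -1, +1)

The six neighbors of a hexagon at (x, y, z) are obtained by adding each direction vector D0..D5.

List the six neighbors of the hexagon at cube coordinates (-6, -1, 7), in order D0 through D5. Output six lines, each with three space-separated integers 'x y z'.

Answer: -5 -2 7
-5 -1 6
-6 0 6
-7 0 7
-7 -1 8
-6 -2 8

Derivation:
Center: (-6, -1, 7). Add each direction:
  D0: (-6, -1, 7) + (1, -1, 0) = (-5, -2, 7)
  D1: (-6, -1, 7) + (1, 0, -1) = (-5, -1, 6)
  D2: (-6, -1, 7) + (0, 1, -1) = (-6, 0, 6)
  D3: (-6, -1, 7) + (-1, 1, 0) = (-7, 0, 7)
  D4: (-6, -1, 7) + (-1, 0, 1) = (-7, -1, 8)
  D5: (-6, -1, 7) + (0, -1, 1) = (-6, -2, 8)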